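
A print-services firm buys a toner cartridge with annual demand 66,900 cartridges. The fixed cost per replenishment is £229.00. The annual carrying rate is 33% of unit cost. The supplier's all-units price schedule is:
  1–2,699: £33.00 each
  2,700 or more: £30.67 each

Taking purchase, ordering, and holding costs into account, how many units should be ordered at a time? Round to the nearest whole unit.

Q* ≈ 2,700 cartridges

Holding cost per unit per year at price C is H = 0.33·C.
Candidates are each tier's EOQ (if it falls in that tier) and each price-break quantity.
EOQ at £33.00 = 1677.4 (feasible in tier 1): TC = 66,900×£33.00 + (66,900/1677.4)×229 + (1677.4/2)×0.33×£33.00 = £2,225,966.68.
EOQ at £30.67 = 1739.9 < 2700, so use break Q=2700: TC = 66,900×£30.67 + (66,900/2700.0)×229 + (2700.0/2)×0.33×£30.67 = £2,071,160.60.
Lowest total cost is £2,071,160.60 at Q = 2700.0.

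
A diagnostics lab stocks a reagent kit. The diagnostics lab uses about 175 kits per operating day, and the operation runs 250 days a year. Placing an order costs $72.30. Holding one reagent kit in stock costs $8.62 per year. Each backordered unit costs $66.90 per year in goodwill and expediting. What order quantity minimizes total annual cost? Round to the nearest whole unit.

Annual demand D = 175 × 250 = 43,750.
With planned backorders, Q* = √(2DS/H) · √((H+B)/B).
√(2DS/H) = √(2 × 43,750 × 72.3 / 8.62) = 856.682.
√((H+B)/B) = √((8.62+66.9)/66.9) = 1.0625.
Q* ≈ 910.201.

Q* ≈ 910 kits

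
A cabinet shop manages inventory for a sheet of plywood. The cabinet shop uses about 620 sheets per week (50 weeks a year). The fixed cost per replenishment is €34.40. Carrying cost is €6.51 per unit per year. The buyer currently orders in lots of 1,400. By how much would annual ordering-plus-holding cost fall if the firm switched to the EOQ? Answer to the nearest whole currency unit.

Annual demand D = 620 × 50 = 31,000.
EOQ = √(2DS/H) = √(2 × 31,000 × 34.4 / 6.51) ≈ 572.38.
Cost at Q* = (D/Q*)S + (Q*/2)H = √(2DSH) ≈ €3,726.19.
Cost at Q = 1,400: (31,000/1,400)×34.4 + (1,400/2)×6.51 = €761.71 + €4,557.00 = €5,318.71.
Excess = €5,318.71 − €3,726.19 = €1,592.52.

Extra cost ≈ €1,593 per year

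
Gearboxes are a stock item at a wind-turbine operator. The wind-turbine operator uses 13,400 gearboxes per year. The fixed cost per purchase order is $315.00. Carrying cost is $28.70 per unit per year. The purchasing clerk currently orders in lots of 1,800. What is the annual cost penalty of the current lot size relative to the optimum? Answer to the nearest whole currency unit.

EOQ = √(2DS/H) = √(2 × 13,400 × 315 / 28.7) ≈ 542.35.
Cost at Q* = (D/Q*)S + (Q*/2)H = √(2DSH) ≈ $15,565.52.
Cost at Q = 1,800: (13,400/1,800)×315 + (1,800/2)×28.7 = $2,345.00 + $25,830.00 = $28,175.00.
Excess = $28,175.00 − $15,565.52 = $12,609.48.

Extra cost ≈ $12,609 per year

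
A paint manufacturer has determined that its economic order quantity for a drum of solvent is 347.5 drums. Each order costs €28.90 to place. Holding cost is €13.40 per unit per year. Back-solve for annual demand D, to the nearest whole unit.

The basic EOQ model gives Q* = √(2DS/H); rearrange for the unknown.
From Q* = √(2DS/H): D = Q*²H / (2S) = 347.5² × 13.4 / (2 × 28.9) = 27995.394.

D ≈ 27,995 drums per year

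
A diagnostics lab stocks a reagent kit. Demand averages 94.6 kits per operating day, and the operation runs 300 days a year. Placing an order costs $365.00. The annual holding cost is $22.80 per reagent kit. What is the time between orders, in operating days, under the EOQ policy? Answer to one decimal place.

Annual demand D = 94.6 × 300 = 28,380.
EOQ = √(2DS/H) = √(2 × 28,380 × 365 / 22.8) ≈ 953.24.
Cycle time = Q*/D × 300 = 953.24 / 28,380 × 300 ≈ 10.076 days.

T ≈ 10.1 days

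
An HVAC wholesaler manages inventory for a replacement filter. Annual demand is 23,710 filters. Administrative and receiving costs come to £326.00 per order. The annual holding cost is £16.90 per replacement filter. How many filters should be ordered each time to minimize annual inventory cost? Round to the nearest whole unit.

Q* ≈ 956 filters

EOQ = √(2DS / H) = √(2 × 23,710 × 326 / 16.9).
= √(15,458,920 / 16.9) = √914,728.9941 ≈ 956.415.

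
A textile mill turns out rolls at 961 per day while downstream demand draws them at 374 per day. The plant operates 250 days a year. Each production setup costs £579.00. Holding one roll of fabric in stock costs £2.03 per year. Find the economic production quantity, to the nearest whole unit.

Q* ≈ 9,344 rolls

Annual demand D = 374 × 250 = 93,500.
Production build-up factor (1 − d/p) = 1 − 374/961 = 0.6108.
Q* = √(2DS / (H(1 − d/p))) = √(2 × 93,500 × 579 / (2.03 × 0.6108)).
= √(108,273,000 / 1.24) ≈ 9344.471.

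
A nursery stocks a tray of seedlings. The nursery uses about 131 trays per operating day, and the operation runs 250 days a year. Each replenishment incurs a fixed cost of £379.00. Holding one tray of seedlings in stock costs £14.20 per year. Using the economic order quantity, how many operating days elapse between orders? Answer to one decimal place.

Annual demand D = 131 × 250 = 32,750.
The optimal lot size = √(2DS/H) = √(2 × 32,750 × 379 / 14.2) ≈ 1322.20.
Cycle time = Q*/D × 250 = 1322.20 / 32,750 × 250 ≈ 10.093 days.

T ≈ 10.1 days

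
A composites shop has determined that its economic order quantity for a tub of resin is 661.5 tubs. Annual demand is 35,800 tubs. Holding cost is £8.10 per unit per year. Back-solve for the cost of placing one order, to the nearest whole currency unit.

Invert the EOQ relation Q*² = 2DS/H.
From Q* = √(2DS/H): S = Q*²H / (2D) = 661.5² × 8.1 / (2 × 35,800) = 49.5030.

S ≈ £50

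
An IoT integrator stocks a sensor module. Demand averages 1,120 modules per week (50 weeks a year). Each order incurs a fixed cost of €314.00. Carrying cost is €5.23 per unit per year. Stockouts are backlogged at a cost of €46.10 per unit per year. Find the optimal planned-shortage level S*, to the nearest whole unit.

S* ≈ 279 modules

Annual demand D = 1,120 × 50 = 56,000.
With planned backorders, Q* = √(2DS/H) · √((H+B)/B).
√(2DS/H) = √(2 × 56,000 × 314 / 5.23) = 2593.122.
√((H+B)/B) = √((5.23+46.1)/46.1) = 1.0552.
Q* ≈ 2736.265.
S* = Q* · H/(H+B) = 2736.265 × 5.23/51.33 ≈ 278.797.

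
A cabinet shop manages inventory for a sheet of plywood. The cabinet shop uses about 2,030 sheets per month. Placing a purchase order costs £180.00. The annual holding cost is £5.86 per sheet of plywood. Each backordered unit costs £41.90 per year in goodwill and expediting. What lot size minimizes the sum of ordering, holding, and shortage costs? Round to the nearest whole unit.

Annual demand D = 2,030 × 12 = 24,360.
With planned backorders, Q* = √(2DS/H) · √((H+B)/B).
√(2DS/H) = √(2 × 24,360 × 180 / 5.86) = 1223.323.
√((H+B)/B) = √((5.86+41.9)/41.9) = 1.0676.
Q* ≈ 1306.069.

Q* ≈ 1,306 sheets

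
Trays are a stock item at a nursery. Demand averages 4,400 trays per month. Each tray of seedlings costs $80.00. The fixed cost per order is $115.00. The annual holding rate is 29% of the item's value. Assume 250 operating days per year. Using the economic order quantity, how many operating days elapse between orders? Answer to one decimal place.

T ≈ 3.4 days

Annual demand D = 4,400 × 12 = 52,800.
Holding cost H = 0.29 × $80.00 = $23.2000 per unit per year.
EOQ = √(2DS/H) = √(2 × 52,800 × 115 / 23.2) ≈ 723.50.
Cycle time = Q*/D × 250 = 723.50 / 52,800 × 250 ≈ 3.426 days.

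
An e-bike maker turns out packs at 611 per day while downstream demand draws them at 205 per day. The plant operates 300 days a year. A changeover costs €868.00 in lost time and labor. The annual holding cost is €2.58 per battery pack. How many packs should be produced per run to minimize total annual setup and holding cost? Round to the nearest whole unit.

Q* ≈ 7,892 packs

Annual demand D = 205 × 300 = 61,500.
Production build-up factor (1 − d/p) = 1 − 205/611 = 0.6645.
Q* = √(2DS / (H(1 − d/p))) = √(2 × 61,500 × 868 / (2.58 × 0.6645)).
= √(106,764,000 / 1.7144) ≈ 7891.511.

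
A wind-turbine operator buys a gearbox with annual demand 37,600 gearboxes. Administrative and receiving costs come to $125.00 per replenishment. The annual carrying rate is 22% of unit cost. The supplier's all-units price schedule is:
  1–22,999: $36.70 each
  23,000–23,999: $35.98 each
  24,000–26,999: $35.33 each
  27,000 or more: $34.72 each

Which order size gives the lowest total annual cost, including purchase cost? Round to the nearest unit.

Holding cost per unit per year at price C is H = 0.22·C.
Candidates are each tier's EOQ (if it falls in that tier) and each price-break quantity.
EOQ at $36.70 = 1079.0 (feasible in tier 1): TC = 37,600×$36.70 + (37,600/1079.0)×125 + (1079.0/2)×0.22×$36.70 = $1,388,631.81.
EOQ at $35.98 = 1089.7 < 23000, so use break Q=23000: TC = 37,600×$35.98 + (37,600/23000.0)×125 + (23000.0/2)×0.22×$35.98 = $1,444,081.75.
EOQ at $35.33 = 1099.7 < 24000, so use break Q=24000: TC = 37,600×$35.33 + (37,600/24000.0)×125 + (24000.0/2)×0.22×$35.33 = $1,421,875.03.
EOQ at $34.72 = 1109.3 < 27000, so use break Q=27000: TC = 37,600×$34.72 + (37,600/27000.0)×125 + (27000.0/2)×0.22×$34.72 = $1,408,764.47.
Lowest total cost is $1,388,631.81 at Q = 1079.0.

Q* ≈ 1,079 gearboxes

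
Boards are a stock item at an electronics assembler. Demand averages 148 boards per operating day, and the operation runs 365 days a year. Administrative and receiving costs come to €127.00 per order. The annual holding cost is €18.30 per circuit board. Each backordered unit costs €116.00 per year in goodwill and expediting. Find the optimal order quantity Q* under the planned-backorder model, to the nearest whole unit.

Q* ≈ 932 boards

Annual demand D = 148 × 365 = 54,020.
With planned backorders, Q* = √(2DS/H) · √((H+B)/B).
√(2DS/H) = √(2 × 54,020 × 127 / 18.3) = 865.902.
√((H+B)/B) = √((18.3+116)/116) = 1.0760.
Q* ≈ 931.703.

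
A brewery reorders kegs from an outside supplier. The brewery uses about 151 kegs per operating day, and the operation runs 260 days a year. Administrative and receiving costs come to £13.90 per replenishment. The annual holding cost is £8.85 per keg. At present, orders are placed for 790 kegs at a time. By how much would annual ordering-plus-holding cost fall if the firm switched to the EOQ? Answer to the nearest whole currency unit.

Extra cost ≈ £1,079 per year

Annual demand D = 151 × 260 = 39,260.
EOQ = √(2DS/H) = √(2 × 39,260 × 13.9 / 8.85) ≈ 351.18.
Cost at Q* = (D/Q*)S + (Q*/2)H = √(2DSH) ≈ £3,107.92.
Cost at Q = 790: (39,260/790)×13.9 + (790/2)×8.85 = £690.78 + £3,495.75 = £4,186.53.
Excess = £4,186.53 − £3,107.92 = £1,078.61.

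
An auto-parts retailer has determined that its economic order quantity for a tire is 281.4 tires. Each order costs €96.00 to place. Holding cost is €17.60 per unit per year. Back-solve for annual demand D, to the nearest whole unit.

Invert the EOQ relation Q*² = 2DS/H.
From Q* = √(2DS/H): D = Q*²H / (2S) = 281.4² × 17.6 / (2 × 96) = 7258.713.

D ≈ 7,259 tires per year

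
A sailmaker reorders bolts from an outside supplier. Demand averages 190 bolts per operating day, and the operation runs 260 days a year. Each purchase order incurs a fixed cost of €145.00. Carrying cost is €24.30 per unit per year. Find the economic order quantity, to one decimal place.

Annual demand D = 190 × 260 = 49,400.
EOQ = √(2DS / H) = √(2 × 49,400 × 145 / 24.3).
= √(14,326,000 / 24.3) = √589,547.3251 ≈ 767.820.

Q* ≈ 767.8 bolts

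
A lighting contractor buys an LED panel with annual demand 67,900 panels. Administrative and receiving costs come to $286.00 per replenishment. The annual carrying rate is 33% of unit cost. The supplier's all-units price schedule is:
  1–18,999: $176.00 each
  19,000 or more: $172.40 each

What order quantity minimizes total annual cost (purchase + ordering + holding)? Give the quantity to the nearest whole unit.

Q* ≈ 818 panels

Holding cost per unit per year at price C is H = 0.33·C.
Evaluate total cost at each tier's feasible EOQ or, if the EOQ is below the tier, at the tier's minimum quantity.
EOQ at $176.00 = 817.7 (feasible in tier 1): TC = 67,900×$176.00 + (67,900/817.7)×286 + (817.7/2)×0.33×$176.00 = $11,997,894.82.
EOQ at $172.40 = 826.2 < 19000, so use break Q=19000: TC = 67,900×$172.40 + (67,900/19000.0)×286 + (19000.0/2)×0.33×$172.40 = $12,247,456.07.
Lowest total cost is $11,997,894.82 at Q = 817.7.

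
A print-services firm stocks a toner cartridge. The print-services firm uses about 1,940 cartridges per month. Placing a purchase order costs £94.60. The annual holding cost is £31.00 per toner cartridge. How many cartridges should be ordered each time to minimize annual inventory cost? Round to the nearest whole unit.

Q* ≈ 377 cartridges

Annual demand D = 1,940 × 12 = 23,280.
EOQ = √(2DS / H) = √(2 × 23,280 × 94.6 / 31).
= √(4,404,576 / 31) = √142,083.0968 ≈ 376.939.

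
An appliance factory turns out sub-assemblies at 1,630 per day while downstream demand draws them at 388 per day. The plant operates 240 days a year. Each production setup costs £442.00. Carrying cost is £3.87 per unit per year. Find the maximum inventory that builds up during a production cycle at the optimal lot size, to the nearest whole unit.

Annual demand D = 388 × 240 = 93,120.
Production build-up factor (1 − d/p) = 1 − 388/1,630 = 0.7620.
Q* = √(2DS / (H(1 − d/p))) = √(2 × 93,120 × 442 / (3.87 × 0.7620)).
= √(82,318,080 / 2.9488) ≈ 5283.542.
Maximum inventory = Q*(1 − d/p) = 5283.542 × 0.7620 ≈ 4025.864.

I_max ≈ 4,026 sub-assemblies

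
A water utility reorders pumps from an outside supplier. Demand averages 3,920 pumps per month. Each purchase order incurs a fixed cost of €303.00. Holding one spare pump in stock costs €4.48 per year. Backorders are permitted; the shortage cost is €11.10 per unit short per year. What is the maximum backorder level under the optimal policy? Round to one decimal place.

Annual demand D = 3,920 × 12 = 47,040.
With planned backorders, Q* = √(2DS/H) · √((H+B)/B).
√(2DS/H) = √(2 × 47,040 × 303 / 4.48) = 2522.499.
√((H+B)/B) = √((4.48+11.1)/11.1) = 1.1847.
Q* ≈ 2988.500.
S* = Q* · H/(H+B) = 2988.500 × 4.48/15.58 ≈ 859.337.

S* ≈ 859.3 pumps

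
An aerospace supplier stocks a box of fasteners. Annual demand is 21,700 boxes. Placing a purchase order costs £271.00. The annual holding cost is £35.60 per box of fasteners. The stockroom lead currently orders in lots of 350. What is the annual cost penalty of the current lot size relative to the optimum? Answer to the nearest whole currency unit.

EOQ = √(2DS/H) = √(2 × 21,700 × 271 / 35.6) ≈ 574.78.
Cost at Q* = (D/Q*)S + (Q*/2)H = √(2DSH) ≈ £20,462.30.
Cost at Q = 350: (21,700/350)×271 + (350/2)×35.6 = £16,802.00 + £6,230.00 = £23,032.00.
Excess = £23,032.00 − £20,462.30 = £2,569.70.

Extra cost ≈ £2,570 per year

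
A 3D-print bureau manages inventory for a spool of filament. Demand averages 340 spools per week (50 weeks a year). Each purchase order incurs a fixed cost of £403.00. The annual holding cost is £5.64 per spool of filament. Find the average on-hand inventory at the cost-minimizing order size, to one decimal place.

Annual demand D = 340 × 50 = 17,000.
The optimal lot size = √(2DS/H) = √(2 × 17,000 × 403 / 5.64) ≈ 1558.66.
Average inventory = Q*/2 ≈ 1558.66 / 2 = 779.332.

Average inventory ≈ 779.3 spools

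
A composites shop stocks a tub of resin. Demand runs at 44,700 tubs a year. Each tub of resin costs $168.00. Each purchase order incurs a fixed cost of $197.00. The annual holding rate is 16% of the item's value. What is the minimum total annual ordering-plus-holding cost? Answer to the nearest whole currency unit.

Holding cost H = 0.16 × $168.00 = $26.8800 per unit per year.
The optimal lot size = √(2DS/H) = √(2 × 44,700 × 197 / 26.88) ≈ 809.44.
At Q*, ordering cost (D/Q*)S equals holding cost (Q*/2)H, each = √(DSH/2).
Minimum total = √(2DSH) = √(2 × 44,700 × 197 × 26.88) ≈ 21757.876.

TC* ≈ $21,758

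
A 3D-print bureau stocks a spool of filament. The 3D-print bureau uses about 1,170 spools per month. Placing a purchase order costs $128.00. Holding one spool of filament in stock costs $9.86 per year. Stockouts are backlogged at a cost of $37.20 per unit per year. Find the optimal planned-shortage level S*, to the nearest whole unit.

S* ≈ 142 spools

Annual demand D = 1,170 × 12 = 14,040.
With planned backorders, Q* = √(2DS/H) · √((H+B)/B).
√(2DS/H) = √(2 × 14,040 × 128 / 9.86) = 603.761.
√((H+B)/B) = √((9.86+37.2)/37.2) = 1.1247.
Q* ≈ 679.078.
S* = Q* · H/(H+B) = 679.078 × 9.86/47.06 ≈ 142.280.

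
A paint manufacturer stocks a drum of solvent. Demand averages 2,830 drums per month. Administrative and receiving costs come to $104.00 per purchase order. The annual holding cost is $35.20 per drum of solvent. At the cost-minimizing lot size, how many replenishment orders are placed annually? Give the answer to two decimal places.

N ≈ 75.81 orders per year

Annual demand D = 2,830 × 12 = 33,960.
Q* = √(2DS/H) = √(2 × 33,960 × 104 / 35.2) ≈ 447.97.
Orders per year = D / Q* = 33,960 / 447.97 ≈ 75.809.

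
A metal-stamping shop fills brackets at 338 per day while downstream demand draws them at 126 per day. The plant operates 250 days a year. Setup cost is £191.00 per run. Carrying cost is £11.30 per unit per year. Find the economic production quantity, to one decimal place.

Annual demand D = 126 × 250 = 31,500.
Production build-up factor (1 − d/p) = 1 − 126/338 = 0.6272.
Q* = √(2DS / (H(1 − d/p))) = √(2 × 31,500 × 191 / (11.3 × 0.6272)).
= √(12,033,000 / 7.0876) ≈ 1302.981.

Q* ≈ 1,303.0 brackets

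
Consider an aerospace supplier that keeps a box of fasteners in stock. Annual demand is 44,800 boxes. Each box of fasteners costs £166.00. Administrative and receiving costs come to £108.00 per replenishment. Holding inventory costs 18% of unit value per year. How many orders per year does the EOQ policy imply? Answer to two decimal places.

Holding cost H = 0.18 × £166.00 = £29.8800 per unit per year.
EOQ = √(2DS/H) = √(2 × 44,800 × 108 / 29.88) ≈ 569.08.
Orders per year = D / Q* = 44,800 / 569.08 ≈ 78.723.

N ≈ 78.72 orders per year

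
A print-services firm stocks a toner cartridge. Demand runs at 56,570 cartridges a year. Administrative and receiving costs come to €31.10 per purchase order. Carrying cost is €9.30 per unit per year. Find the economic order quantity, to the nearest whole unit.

Q* ≈ 615 cartridges

EOQ = √(2DS / H) = √(2 × 56,570 × 31.1 / 9.3).
= √(3,518,654 / 9.3) = √378,349.8925 ≈ 615.102.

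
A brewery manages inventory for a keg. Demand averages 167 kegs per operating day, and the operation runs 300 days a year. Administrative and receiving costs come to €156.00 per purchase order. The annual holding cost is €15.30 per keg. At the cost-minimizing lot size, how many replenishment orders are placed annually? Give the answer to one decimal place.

N ≈ 49.6 orders per year

Annual demand D = 167 × 300 = 50,100.
Q* = √(2DS/H) = √(2 × 50,100 × 156 / 15.3) ≈ 1010.77.
Orders per year = D / Q* = 50,100 / 1010.77 ≈ 49.566.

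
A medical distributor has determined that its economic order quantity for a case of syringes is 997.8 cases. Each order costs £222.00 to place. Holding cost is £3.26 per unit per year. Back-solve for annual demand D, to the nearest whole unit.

The basic EOQ model gives Q* = √(2DS/H); rearrange for the unknown.
From Q* = √(2DS/H): D = Q*²H / (2S) = 997.8² × 3.26 / (2 × 222) = 7310.072.

D ≈ 7,310 cases per year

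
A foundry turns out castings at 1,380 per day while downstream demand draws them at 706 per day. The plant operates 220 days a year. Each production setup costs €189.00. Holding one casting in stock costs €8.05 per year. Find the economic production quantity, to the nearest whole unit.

Q* ≈ 3,864 castings

Annual demand D = 706 × 220 = 155,320.
Production build-up factor (1 − d/p) = 1 − 706/1,380 = 0.4884.
Q* = √(2DS / (H(1 − d/p))) = √(2 × 155,320 × 189 / (8.05 × 0.4884)).
= √(58,710,960 / 3.9317) ≈ 3864.304.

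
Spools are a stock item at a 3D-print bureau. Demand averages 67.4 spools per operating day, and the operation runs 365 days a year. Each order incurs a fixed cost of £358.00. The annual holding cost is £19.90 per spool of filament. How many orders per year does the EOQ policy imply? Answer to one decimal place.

Annual demand D = 67.4 × 365 = 24,601.
Q* = √(2DS/H) = √(2 × 24,601 × 358 / 19.9) ≈ 940.82.
Orders per year = D / Q* = 24,601 / 940.82 ≈ 26.148.

N ≈ 26.1 orders per year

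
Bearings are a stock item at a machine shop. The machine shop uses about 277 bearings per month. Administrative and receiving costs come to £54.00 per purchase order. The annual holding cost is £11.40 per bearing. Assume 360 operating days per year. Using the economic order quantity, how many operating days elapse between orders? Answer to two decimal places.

Annual demand D = 277 × 12 = 3,324.
The optimal lot size = √(2DS/H) = √(2 × 3,324 × 54 / 11.4) ≈ 177.46.
Cycle time = Q*/D × 360 = 177.46 / 3,324 × 360 ≈ 19.219 days.

T ≈ 19.22 days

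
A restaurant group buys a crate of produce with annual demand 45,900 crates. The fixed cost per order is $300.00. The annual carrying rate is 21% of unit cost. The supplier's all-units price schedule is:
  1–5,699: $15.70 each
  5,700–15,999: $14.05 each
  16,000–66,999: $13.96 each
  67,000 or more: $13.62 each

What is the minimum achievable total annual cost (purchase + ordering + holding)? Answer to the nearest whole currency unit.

Holding cost per unit per year at price C is H = 0.21·C.
Candidates are each tier's EOQ (if it falls in that tier) and each price-break quantity.
EOQ at $15.70 = 2890.2 (feasible in tier 1): TC = 45,900×$15.70 + (45,900/2890.2)×300 + (2890.2/2)×0.21×$15.70 = $730,158.87.
EOQ at $14.05 = 3055.2 < 5700, so use break Q=5700: TC = 45,900×$14.05 + (45,900/5700.0)×300 + (5700.0/2)×0.21×$14.05 = $655,719.71.
EOQ at $13.96 = 3065.0 < 16000, so use break Q=16000: TC = 45,900×$13.96 + (45,900/16000.0)×300 + (16000.0/2)×0.21×$13.96 = $665,077.43.
EOQ at $13.62 = 3103.0 < 67000, so use break Q=67000: TC = 45,900×$13.62 + (45,900/67000.0)×300 + (67000.0/2)×0.21×$13.62 = $721,180.22.
Lowest total cost among the candidates is at Q = 5700.0.

TC* ≈ $655,720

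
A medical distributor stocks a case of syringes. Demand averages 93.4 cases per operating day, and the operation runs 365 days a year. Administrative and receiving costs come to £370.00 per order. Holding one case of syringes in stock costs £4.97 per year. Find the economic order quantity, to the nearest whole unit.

Q* ≈ 2,253 cases

Annual demand D = 93.4 × 365 = 34,091.
EOQ = √(2DS / H) = √(2 × 34,091 × 370 / 4.97).
= √(25,227,340 / 4.97) = √5,075,923.5412 ≈ 2252.981.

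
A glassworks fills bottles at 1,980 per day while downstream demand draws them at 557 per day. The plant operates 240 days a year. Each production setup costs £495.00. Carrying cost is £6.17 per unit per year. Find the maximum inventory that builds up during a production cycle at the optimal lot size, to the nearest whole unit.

Annual demand D = 557 × 240 = 133,680.
Production build-up factor (1 − d/p) = 1 − 557/1,980 = 0.7187.
Q* = √(2DS / (H(1 − d/p))) = √(2 × 133,680 × 495 / (6.17 × 0.7187)).
= √(132,343,200 / 4.4343) ≈ 5463.090.
Maximum inventory = Q*(1 − d/p) = 5463.090 × 0.7187 ≈ 3926.251.

I_max ≈ 3,926 bottles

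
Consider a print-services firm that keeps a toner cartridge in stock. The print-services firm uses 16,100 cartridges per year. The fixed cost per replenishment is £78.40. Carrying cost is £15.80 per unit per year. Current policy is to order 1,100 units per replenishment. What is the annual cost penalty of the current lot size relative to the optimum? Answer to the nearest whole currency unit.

EOQ = √(2DS/H) = √(2 × 16,100 × 78.4 / 15.8) ≈ 399.72.
Cost at Q* = (D/Q*)S + (Q*/2)H = √(2DSH) ≈ £6,315.60.
Cost at Q = 1,100: (16,100/1,100)×78.4 + (1,100/2)×15.8 = £1,147.49 + £8,690.00 = £9,837.49.
Excess = £9,837.49 − £6,315.60 = £3,521.89.

Extra cost ≈ £3,522 per year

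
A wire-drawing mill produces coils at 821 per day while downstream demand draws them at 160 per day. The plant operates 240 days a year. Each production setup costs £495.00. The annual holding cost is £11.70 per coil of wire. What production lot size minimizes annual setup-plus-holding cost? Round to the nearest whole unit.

Annual demand D = 160 × 240 = 38,400.
Production build-up factor (1 − d/p) = 1 − 160/821 = 0.8051.
Q* = √(2DS / (H(1 − d/p))) = √(2 × 38,400 × 495 / (11.7 × 0.8051)).
= √(38,016,000 / 9.4199) ≈ 2008.913.

Q* ≈ 2,009 coils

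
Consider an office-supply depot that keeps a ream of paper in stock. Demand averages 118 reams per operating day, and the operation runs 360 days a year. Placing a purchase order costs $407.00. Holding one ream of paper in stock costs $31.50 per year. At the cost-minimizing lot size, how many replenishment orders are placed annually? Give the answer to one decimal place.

Annual demand D = 118 × 360 = 42,480.
EOQ = √(2DS/H) = √(2 × 42,480 × 407 / 31.5) ≈ 1047.73.
Orders per year = D / Q* = 42,480 / 1047.73 ≈ 40.545.

N ≈ 40.5 orders per year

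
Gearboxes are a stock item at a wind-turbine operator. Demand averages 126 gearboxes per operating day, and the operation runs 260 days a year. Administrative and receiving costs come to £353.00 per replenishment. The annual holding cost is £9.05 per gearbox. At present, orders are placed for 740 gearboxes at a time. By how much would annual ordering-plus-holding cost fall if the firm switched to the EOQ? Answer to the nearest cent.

Extra cost ≈ £4,508.24 per year

Annual demand D = 126 × 260 = 32,760.
EOQ = √(2DS/H) = √(2 × 32,760 × 353 / 9.05) ≈ 1598.64.
Cost at Q* = (D/Q*)S + (Q*/2)H = √(2DSH) ≈ £14,467.67.
Cost at Q = 740: (32,760/740)×353 + (740/2)×9.05 = £15,627.41 + £3,348.50 = £18,975.91.
Excess = £18,975.91 − £14,467.67 = £4,508.24.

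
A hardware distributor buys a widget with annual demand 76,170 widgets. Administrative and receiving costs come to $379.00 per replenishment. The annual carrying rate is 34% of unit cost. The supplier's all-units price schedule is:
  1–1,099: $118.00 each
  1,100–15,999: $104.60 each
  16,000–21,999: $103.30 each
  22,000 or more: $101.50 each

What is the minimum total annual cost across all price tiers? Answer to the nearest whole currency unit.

TC* ≈ $8,012,696

Holding cost per unit per year at price C is H = 0.34·C.
Candidates are each tier's EOQ (if it falls in that tier) and each price-break quantity.
Tier 1 ($118.00): EOQ = 1199.6 exceeds tier's upper bound 1099, so this tier is dominated.
EOQ at $104.60 = 1274.2 (feasible in tier 2): TC = 76,170×$104.60 + (76,170/1274.2)×379 + (1274.2/2)×0.34×$104.60 = $8,012,695.95.
EOQ at $103.30 = 1282.1 < 16000, so use break Q=16000: TC = 76,170×$103.30 + (76,170/16000.0)×379 + (16000.0/2)×0.34×$103.30 = $8,151,141.28.
EOQ at $101.50 = 1293.5 < 22000, so use break Q=22000: TC = 76,170×$101.50 + (76,170/22000.0)×379 + (22000.0/2)×0.34×$101.50 = $8,112,177.20.
Lowest total cost among the candidates is at Q = 1274.2.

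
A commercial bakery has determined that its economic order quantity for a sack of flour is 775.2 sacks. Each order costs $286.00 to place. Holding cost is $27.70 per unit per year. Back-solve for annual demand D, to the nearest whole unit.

D ≈ 29,101 sacks per year

Invert the EOQ relation Q*² = 2DS/H.
From Q* = √(2DS/H): D = Q*²H / (2S) = 775.2² × 27.7 / (2 × 286) = 29101.225.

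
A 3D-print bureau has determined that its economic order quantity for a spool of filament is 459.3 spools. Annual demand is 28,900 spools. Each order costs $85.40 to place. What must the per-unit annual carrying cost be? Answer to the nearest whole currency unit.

H ≈ $23

The basic EOQ model gives Q* = √(2DS/H); rearrange for the unknown.
From Q* = √(2DS/H): H = 2DS / Q*² = 2 × 28,900 × 85.4 / 459.3² = 23.3988.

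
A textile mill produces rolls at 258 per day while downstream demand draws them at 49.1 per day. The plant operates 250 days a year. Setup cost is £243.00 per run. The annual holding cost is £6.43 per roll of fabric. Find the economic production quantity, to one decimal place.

Q* ≈ 1,070.4 rolls

Annual demand D = 49.1 × 250 = 12,275.
Production build-up factor (1 − d/p) = 1 − 49.1/258 = 0.8097.
Q* = √(2DS / (H(1 − d/p))) = √(2 × 12,275 × 243 / (6.43 × 0.8097)).
= √(5,965,650 / 5.2063) ≈ 1070.444.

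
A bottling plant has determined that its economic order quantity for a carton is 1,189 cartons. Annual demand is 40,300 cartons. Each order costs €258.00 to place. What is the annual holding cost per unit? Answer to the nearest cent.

H ≈ €14.71

Invert the EOQ relation Q*² = 2DS/H.
From Q* = √(2DS/H): H = 2DS / Q*² = 2 × 40,300 × 258 / 1,189² = 14.7093.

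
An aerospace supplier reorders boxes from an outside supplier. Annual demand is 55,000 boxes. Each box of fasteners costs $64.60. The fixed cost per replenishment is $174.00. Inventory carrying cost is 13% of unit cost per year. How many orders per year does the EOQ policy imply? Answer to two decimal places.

N ≈ 36.43 orders per year

Holding cost H = 0.13 × $64.60 = $8.3980 per unit per year.
EOQ = √(2DS/H) = √(2 × 55,000 × 174 / 8.398) ≈ 1509.67.
Orders per year = D / Q* = 55,000 / 1509.67 ≈ 36.432.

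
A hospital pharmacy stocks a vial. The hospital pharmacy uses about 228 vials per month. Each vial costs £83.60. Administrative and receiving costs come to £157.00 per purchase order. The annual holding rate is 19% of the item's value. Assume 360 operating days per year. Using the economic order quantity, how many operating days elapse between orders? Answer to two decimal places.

Annual demand D = 228 × 12 = 2,736.
Holding cost H = 0.19 × £83.60 = £15.8840 per unit per year.
EOQ = √(2DS/H) = √(2 × 2,736 × 157 / 15.884) ≈ 232.56.
Cycle time = Q*/D × 360 = 232.56 / 2,736 × 360 ≈ 30.601 days.

T ≈ 30.60 days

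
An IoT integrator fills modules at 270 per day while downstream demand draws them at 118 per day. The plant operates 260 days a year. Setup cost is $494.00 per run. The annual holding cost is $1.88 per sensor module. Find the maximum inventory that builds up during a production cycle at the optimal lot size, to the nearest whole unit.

Annual demand D = 118 × 260 = 30,680.
Production build-up factor (1 − d/p) = 1 − 118/270 = 0.5630.
Q* = √(2DS / (H(1 − d/p))) = √(2 × 30,680 × 494 / (1.88 × 0.5630)).
= √(30,311,840 / 1.0584) ≈ 5351.645.
Maximum inventory = Q*(1 − d/p) = 5351.645 × 0.5630 ≈ 3012.778.

I_max ≈ 3,013 modules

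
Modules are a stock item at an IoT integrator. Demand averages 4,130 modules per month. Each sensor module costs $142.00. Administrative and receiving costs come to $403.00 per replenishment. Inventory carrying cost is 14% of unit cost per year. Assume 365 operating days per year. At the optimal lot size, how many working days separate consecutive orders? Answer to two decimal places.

T ≈ 10.44 days

Annual demand D = 4,130 × 12 = 49,560.
Holding cost H = 0.14 × $142.00 = $19.8800 per unit per year.
Q* = √(2DS/H) = √(2 × 49,560 × 403 / 19.88) ≈ 1417.51.
Cycle time = Q*/D × 365 = 1417.51 / 49,560 × 365 ≈ 10.440 days.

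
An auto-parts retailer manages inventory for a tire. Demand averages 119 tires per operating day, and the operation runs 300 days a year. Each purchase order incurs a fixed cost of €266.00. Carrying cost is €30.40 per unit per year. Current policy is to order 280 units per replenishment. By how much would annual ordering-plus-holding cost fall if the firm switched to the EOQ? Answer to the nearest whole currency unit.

Extra cost ≈ €14,142 per year

Annual demand D = 119 × 300 = 35,700.
EOQ = √(2DS/H) = √(2 × 35,700 × 266 / 30.4) ≈ 790.41.
Cost at Q* = (D/Q*)S + (Q*/2)H = √(2DSH) ≈ €24,028.50.
Cost at Q = 280: (35,700/280)×266 + (280/2)×30.4 = €33,915.00 + €4,256.00 = €38,171.00.
Excess = €38,171.00 − €24,028.50 = €14,142.50.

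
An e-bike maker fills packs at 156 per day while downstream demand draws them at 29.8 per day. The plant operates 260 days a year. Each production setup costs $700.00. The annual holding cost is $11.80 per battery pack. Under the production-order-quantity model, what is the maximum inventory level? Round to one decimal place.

I_max ≈ 862.4 packs

Annual demand D = 29.8 × 260 = 7,748.
Production build-up factor (1 − d/p) = 1 − 29.8/156 = 0.8090.
Q* = √(2DS / (H(1 − d/p))) = √(2 × 7,748 × 700 / (11.8 × 0.8090)).
= √(10,847,200 / 9.5459) ≈ 1065.983.
Maximum inventory = Q*(1 − d/p) = 1065.983 × 0.8090 ≈ 862.353.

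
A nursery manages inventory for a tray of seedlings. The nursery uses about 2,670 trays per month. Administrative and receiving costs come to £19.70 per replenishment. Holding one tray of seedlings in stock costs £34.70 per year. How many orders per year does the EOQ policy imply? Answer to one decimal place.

N ≈ 168.0 orders per year

Annual demand D = 2,670 × 12 = 32,040.
Q* = √(2DS/H) = √(2 × 32,040 × 19.7 / 34.7) ≈ 190.73.
Orders per year = D / Q* = 32,040 / 190.73 ≈ 167.982.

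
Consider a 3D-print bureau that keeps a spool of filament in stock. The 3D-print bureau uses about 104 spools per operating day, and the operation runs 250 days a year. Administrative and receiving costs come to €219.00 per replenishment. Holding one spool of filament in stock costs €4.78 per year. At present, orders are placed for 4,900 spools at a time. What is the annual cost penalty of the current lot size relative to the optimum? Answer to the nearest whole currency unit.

Annual demand D = 104 × 250 = 26,000.
EOQ = √(2DS/H) = √(2 × 26,000 × 219 / 4.78) ≈ 1543.51.
Cost at Q* = (D/Q*)S + (Q*/2)H = √(2DSH) ≈ €7,377.98.
Cost at Q = 4,900: (26,000/4,900)×219 + (4,900/2)×4.78 = €1,162.04 + €11,711.00 = €12,873.04.
Excess = €12,873.04 − €7,377.98 = €5,495.06.

Extra cost ≈ €5,495 per year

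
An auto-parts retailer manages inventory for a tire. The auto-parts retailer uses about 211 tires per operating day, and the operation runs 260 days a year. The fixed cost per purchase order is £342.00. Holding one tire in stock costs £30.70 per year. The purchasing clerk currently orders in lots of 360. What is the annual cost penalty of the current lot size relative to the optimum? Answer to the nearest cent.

Extra cost ≈ £23,701.96 per year

Annual demand D = 211 × 260 = 54,860.
EOQ = √(2DS/H) = √(2 × 54,860 × 342 / 30.7) ≈ 1105.57.
Cost at Q* = (D/Q*)S + (Q*/2)H = √(2DSH) ≈ £33,941.04.
Cost at Q = 360: (54,860/360)×342 + (360/2)×30.7 = £52,117.00 + £5,526.00 = £57,643.00.
Excess = £57,643.00 − £33,941.04 = £23,701.96.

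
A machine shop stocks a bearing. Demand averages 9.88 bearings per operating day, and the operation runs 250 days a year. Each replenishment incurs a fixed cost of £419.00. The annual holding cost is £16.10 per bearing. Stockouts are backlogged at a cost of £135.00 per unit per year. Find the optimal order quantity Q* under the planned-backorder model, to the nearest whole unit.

Q* ≈ 379 bearings

Annual demand D = 9.88 × 250 = 2,470.
With planned backorders, Q* = √(2DS/H) · √((H+B)/B).
√(2DS/H) = √(2 × 2,470 × 419 / 16.1) = 358.556.
√((H+B)/B) = √((16.1+135)/135) = 1.0580.
Q* ≈ 379.335.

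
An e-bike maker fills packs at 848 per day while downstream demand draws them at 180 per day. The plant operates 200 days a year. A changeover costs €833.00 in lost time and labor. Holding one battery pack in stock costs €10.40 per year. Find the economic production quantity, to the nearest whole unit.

Q* ≈ 2,706 packs

Annual demand D = 180 × 200 = 36,000.
Production build-up factor (1 − d/p) = 1 − 180/848 = 0.7877.
Q* = √(2DS / (H(1 − d/p))) = √(2 × 36,000 × 833 / (10.4 × 0.7877)).
= √(59,976,000 / 8.1925) ≈ 2705.713.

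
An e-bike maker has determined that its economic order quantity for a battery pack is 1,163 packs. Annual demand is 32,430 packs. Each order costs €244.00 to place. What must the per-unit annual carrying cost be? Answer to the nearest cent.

H ≈ €11.70

The basic EOQ model gives Q* = √(2DS/H); rearrange for the unknown.
From Q* = √(2DS/H): H = 2DS / Q*² = 2 × 32,430 × 244 / 1,163² = 11.7006.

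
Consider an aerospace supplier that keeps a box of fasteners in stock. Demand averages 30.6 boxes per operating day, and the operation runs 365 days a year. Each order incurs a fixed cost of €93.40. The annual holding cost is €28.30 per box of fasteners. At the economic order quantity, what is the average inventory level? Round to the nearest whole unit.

Annual demand D = 30.6 × 365 = 11,169.
Q* = √(2DS/H) = √(2 × 11,169 × 93.4 / 28.3) ≈ 271.52.
Average inventory = Q*/2 ≈ 271.52 / 2 = 135.760.

Average inventory ≈ 136 boxes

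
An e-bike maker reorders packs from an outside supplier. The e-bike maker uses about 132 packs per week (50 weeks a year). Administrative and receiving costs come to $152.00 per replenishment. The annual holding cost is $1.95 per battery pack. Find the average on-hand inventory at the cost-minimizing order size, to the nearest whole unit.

Average inventory ≈ 507 packs

Annual demand D = 132 × 50 = 6,600.
The optimal lot size = √(2DS/H) = √(2 × 6,600 × 152 / 1.95) ≈ 1014.36.
Average inventory = Q*/2 ≈ 1014.36 / 2 = 507.179.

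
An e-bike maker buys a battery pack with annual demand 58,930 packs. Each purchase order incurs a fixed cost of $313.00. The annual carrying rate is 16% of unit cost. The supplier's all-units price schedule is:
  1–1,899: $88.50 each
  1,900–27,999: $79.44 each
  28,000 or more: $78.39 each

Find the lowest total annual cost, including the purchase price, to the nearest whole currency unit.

TC* ≈ $4,703,182

Holding cost per unit per year at price C is H = 0.16·C.
For each price level, check whether its EOQ is feasible; otherwise the best quantity at that price is the breakpoint.
EOQ at $88.50 = 1614.1 (feasible in tier 1): TC = 58,930×$88.50 + (58,930/1614.1)×313 + (1614.1/2)×0.16×$88.50 = $5,238,160.30.
EOQ at $79.44 = 1703.6 < 1900, so use break Q=1900: TC = 58,930×$79.44 + (58,930/1900.0)×313 + (1900.0/2)×0.16×$79.44 = $4,703,182.02.
EOQ at $78.39 = 1715.0 < 28000, so use break Q=28000: TC = 58,930×$78.39 + (58,930/28000.0)×313 + (28000.0/2)×0.16×$78.39 = $4,795,775.05.
Lowest total cost among the candidates is at Q = 1900.0.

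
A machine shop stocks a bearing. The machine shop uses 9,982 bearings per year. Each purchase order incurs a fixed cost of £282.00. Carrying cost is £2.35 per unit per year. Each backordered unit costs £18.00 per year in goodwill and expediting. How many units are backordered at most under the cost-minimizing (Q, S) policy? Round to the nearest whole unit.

S* ≈ 190 bearings

With planned backorders, Q* = √(2DS/H) · √((H+B)/B).
√(2DS/H) = √(2 × 9,982 × 282 / 2.35) = 1547.798.
√((H+B)/B) = √((2.35+18)/18) = 1.0633.
Q* ≈ 1645.737.
S* = Q* · H/(H+B) = 1645.737 × 2.35/20.35 ≈ 190.048.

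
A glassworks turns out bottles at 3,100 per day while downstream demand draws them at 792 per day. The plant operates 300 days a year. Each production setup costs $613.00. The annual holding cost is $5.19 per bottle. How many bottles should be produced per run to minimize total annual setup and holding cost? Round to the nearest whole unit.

Annual demand D = 792 × 300 = 237,600.
Production build-up factor (1 − d/p) = 1 − 792/3,100 = 0.7445.
Q* = √(2DS / (H(1 − d/p))) = √(2 × 237,600 × 613 / (5.19 × 0.7445)).
= √(291,297,600 / 3.864) ≈ 8682.559.

Q* ≈ 8,683 bottles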